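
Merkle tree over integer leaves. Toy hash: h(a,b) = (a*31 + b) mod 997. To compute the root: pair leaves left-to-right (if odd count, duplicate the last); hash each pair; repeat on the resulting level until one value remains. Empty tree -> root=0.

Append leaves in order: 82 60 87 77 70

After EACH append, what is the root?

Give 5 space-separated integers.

After append 82 (leaves=[82]):
  L0: [82]
  root=82
After append 60 (leaves=[82, 60]):
  L0: [82, 60]
  L1: h(82,60)=(82*31+60)%997=608 -> [608]
  root=608
After append 87 (leaves=[82, 60, 87]):
  L0: [82, 60, 87]
  L1: h(82,60)=(82*31+60)%997=608 h(87,87)=(87*31+87)%997=790 -> [608, 790]
  L2: h(608,790)=(608*31+790)%997=695 -> [695]
  root=695
After append 77 (leaves=[82, 60, 87, 77]):
  L0: [82, 60, 87, 77]
  L1: h(82,60)=(82*31+60)%997=608 h(87,77)=(87*31+77)%997=780 -> [608, 780]
  L2: h(608,780)=(608*31+780)%997=685 -> [685]
  root=685
After append 70 (leaves=[82, 60, 87, 77, 70]):
  L0: [82, 60, 87, 77, 70]
  L1: h(82,60)=(82*31+60)%997=608 h(87,77)=(87*31+77)%997=780 h(70,70)=(70*31+70)%997=246 -> [608, 780, 246]
  L2: h(608,780)=(608*31+780)%997=685 h(246,246)=(246*31+246)%997=893 -> [685, 893]
  L3: h(685,893)=(685*31+893)%997=194 -> [194]
  root=194

Answer: 82 608 695 685 194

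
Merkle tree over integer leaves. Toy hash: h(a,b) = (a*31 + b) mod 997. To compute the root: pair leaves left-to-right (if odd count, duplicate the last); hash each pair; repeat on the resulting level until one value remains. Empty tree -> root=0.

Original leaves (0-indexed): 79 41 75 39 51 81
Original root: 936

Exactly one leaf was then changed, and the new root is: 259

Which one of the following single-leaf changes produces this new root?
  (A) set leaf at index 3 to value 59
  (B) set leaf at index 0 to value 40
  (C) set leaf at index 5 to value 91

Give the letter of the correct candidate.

Original leaves: [79, 41, 75, 39, 51, 81]
Target new root: 259
Try each candidate change and compute the resulting root:
Candidate A: set leaf[3] = 59 -> leaves = [79, 41, 75, 59, 51, 81]
  L0: [79, 41, 75, 59, 51, 81]
  L1: h(79,41)=(79*31+41)%997=496 h(75,59)=(75*31+59)%997=390 h(51,81)=(51*31+81)%997=665 -> [496, 390, 665]
  L2: h(496,390)=(496*31+390)%997=811 h(665,665)=(665*31+665)%997=343 -> [811, 343]
  L3: h(811,343)=(811*31+343)%997=559 -> [559]
  root = 559 != target 259
Candidate B: set leaf[0] = 40 -> leaves = [40, 41, 75, 39, 51, 81]
  L0: [40, 41, 75, 39, 51, 81]
  L1: h(40,41)=(40*31+41)%997=284 h(75,39)=(75*31+39)%997=370 h(51,81)=(51*31+81)%997=665 -> [284, 370, 665]
  L2: h(284,370)=(284*31+370)%997=201 h(665,665)=(665*31+665)%997=343 -> [201, 343]
  L3: h(201,343)=(201*31+343)%997=592 -> [592]
  root = 592 != target 259
Candidate C: set leaf[5] = 91 -> leaves = [79, 41, 75, 39, 51, 91]
  L0: [79, 41, 75, 39, 51, 91]
  L1: h(79,41)=(79*31+41)%997=496 h(75,39)=(75*31+39)%997=370 h(51,91)=(51*31+91)%997=675 -> [496, 370, 675]
  L2: h(496,370)=(496*31+370)%997=791 h(675,675)=(675*31+675)%997=663 -> [791, 663]
  L3: h(791,663)=(791*31+663)%997=259 -> [259]
  root = 259 == target 259  ** MATCH **
Candidate C produces the target root.

Answer: C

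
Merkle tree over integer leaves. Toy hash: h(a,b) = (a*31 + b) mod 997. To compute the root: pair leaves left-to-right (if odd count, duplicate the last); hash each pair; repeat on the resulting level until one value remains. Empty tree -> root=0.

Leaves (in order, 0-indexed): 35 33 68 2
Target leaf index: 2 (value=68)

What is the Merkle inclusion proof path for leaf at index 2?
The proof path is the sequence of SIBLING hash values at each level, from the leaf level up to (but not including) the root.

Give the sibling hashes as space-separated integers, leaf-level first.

Answer: 2 121

Derivation:
L0 (leaves): [35, 33, 68, 2], target index=2
L1: h(35,33)=(35*31+33)%997=121 [pair 0] h(68,2)=(68*31+2)%997=116 [pair 1] -> [121, 116]
  Sibling for proof at L0: 2
L2: h(121,116)=(121*31+116)%997=876 [pair 0] -> [876]
  Sibling for proof at L1: 121
Root: 876
Proof path (sibling hashes from leaf to root): [2, 121]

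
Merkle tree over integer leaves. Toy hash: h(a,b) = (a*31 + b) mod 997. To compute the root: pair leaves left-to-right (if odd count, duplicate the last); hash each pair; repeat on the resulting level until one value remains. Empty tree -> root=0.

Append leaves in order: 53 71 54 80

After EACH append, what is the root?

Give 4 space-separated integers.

After append 53 (leaves=[53]):
  L0: [53]
  root=53
After append 71 (leaves=[53, 71]):
  L0: [53, 71]
  L1: h(53,71)=(53*31+71)%997=717 -> [717]
  root=717
After append 54 (leaves=[53, 71, 54]):
  L0: [53, 71, 54]
  L1: h(53,71)=(53*31+71)%997=717 h(54,54)=(54*31+54)%997=731 -> [717, 731]
  L2: h(717,731)=(717*31+731)%997=27 -> [27]
  root=27
After append 80 (leaves=[53, 71, 54, 80]):
  L0: [53, 71, 54, 80]
  L1: h(53,71)=(53*31+71)%997=717 h(54,80)=(54*31+80)%997=757 -> [717, 757]
  L2: h(717,757)=(717*31+757)%997=53 -> [53]
  root=53

Answer: 53 717 27 53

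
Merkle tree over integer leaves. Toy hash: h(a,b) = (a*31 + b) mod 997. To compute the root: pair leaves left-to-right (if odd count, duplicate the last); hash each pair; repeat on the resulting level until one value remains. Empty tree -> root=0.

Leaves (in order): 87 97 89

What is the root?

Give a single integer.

L0: [87, 97, 89]
L1: h(87,97)=(87*31+97)%997=800 h(89,89)=(89*31+89)%997=854 -> [800, 854]
L2: h(800,854)=(800*31+854)%997=729 -> [729]

Answer: 729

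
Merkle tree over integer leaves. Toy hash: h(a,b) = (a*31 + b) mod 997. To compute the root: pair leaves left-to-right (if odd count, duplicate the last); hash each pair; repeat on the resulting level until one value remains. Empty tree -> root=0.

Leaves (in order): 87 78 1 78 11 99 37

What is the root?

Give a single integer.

L0: [87, 78, 1, 78, 11, 99, 37]
L1: h(87,78)=(87*31+78)%997=781 h(1,78)=(1*31+78)%997=109 h(11,99)=(11*31+99)%997=440 h(37,37)=(37*31+37)%997=187 -> [781, 109, 440, 187]
L2: h(781,109)=(781*31+109)%997=392 h(440,187)=(440*31+187)%997=866 -> [392, 866]
L3: h(392,866)=(392*31+866)%997=57 -> [57]

Answer: 57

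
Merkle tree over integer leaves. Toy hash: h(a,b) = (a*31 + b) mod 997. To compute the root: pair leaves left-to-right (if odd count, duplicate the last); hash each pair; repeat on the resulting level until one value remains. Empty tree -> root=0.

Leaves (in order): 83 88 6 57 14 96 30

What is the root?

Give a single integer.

L0: [83, 88, 6, 57, 14, 96, 30]
L1: h(83,88)=(83*31+88)%997=667 h(6,57)=(6*31+57)%997=243 h(14,96)=(14*31+96)%997=530 h(30,30)=(30*31+30)%997=960 -> [667, 243, 530, 960]
L2: h(667,243)=(667*31+243)%997=980 h(530,960)=(530*31+960)%997=441 -> [980, 441]
L3: h(980,441)=(980*31+441)%997=911 -> [911]

Answer: 911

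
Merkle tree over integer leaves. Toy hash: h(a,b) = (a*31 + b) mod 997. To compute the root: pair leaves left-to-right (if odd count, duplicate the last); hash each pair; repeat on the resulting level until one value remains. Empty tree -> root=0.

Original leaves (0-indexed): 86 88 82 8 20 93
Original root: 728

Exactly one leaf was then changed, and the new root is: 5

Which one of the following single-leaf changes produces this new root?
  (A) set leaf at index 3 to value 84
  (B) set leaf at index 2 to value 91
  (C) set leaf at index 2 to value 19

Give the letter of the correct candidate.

Answer: C

Derivation:
Original leaves: [86, 88, 82, 8, 20, 93]
Target new root: 5
Try each candidate change and compute the resulting root:
Candidate A: set leaf[3] = 84 -> leaves = [86, 88, 82, 84, 20, 93]
  L0: [86, 88, 82, 84, 20, 93]
  L1: h(86,88)=(86*31+88)%997=760 h(82,84)=(82*31+84)%997=632 h(20,93)=(20*31+93)%997=713 -> [760, 632, 713]
  L2: h(760,632)=(760*31+632)%997=264 h(713,713)=(713*31+713)%997=882 -> [264, 882]
  L3: h(264,882)=(264*31+882)%997=93 -> [93]
  root = 93 != target 5
Candidate B: set leaf[2] = 91 -> leaves = [86, 88, 91, 8, 20, 93]
  L0: [86, 88, 91, 8, 20, 93]
  L1: h(86,88)=(86*31+88)%997=760 h(91,8)=(91*31+8)%997=835 h(20,93)=(20*31+93)%997=713 -> [760, 835, 713]
  L2: h(760,835)=(760*31+835)%997=467 h(713,713)=(713*31+713)%997=882 -> [467, 882]
  L3: h(467,882)=(467*31+882)%997=404 -> [404]
  root = 404 != target 5
Candidate C: set leaf[2] = 19 -> leaves = [86, 88, 19, 8, 20, 93]
  L0: [86, 88, 19, 8, 20, 93]
  L1: h(86,88)=(86*31+88)%997=760 h(19,8)=(19*31+8)%997=597 h(20,93)=(20*31+93)%997=713 -> [760, 597, 713]
  L2: h(760,597)=(760*31+597)%997=229 h(713,713)=(713*31+713)%997=882 -> [229, 882]
  L3: h(229,882)=(229*31+882)%997=5 -> [5]
  root = 5 == target 5  ** MATCH **
Candidate C produces the target root.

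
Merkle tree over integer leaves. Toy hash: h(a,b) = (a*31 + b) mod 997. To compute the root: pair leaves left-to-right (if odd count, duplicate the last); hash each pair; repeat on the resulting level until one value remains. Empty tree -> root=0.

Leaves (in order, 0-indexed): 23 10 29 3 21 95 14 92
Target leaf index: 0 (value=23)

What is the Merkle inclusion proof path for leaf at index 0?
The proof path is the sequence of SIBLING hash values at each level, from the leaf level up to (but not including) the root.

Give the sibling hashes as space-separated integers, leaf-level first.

Answer: 10 902 721

Derivation:
L0 (leaves): [23, 10, 29, 3, 21, 95, 14, 92], target index=0
L1: h(23,10)=(23*31+10)%997=723 [pair 0] h(29,3)=(29*31+3)%997=902 [pair 1] h(21,95)=(21*31+95)%997=746 [pair 2] h(14,92)=(14*31+92)%997=526 [pair 3] -> [723, 902, 746, 526]
  Sibling for proof at L0: 10
L2: h(723,902)=(723*31+902)%997=384 [pair 0] h(746,526)=(746*31+526)%997=721 [pair 1] -> [384, 721]
  Sibling for proof at L1: 902
L3: h(384,721)=(384*31+721)%997=661 [pair 0] -> [661]
  Sibling for proof at L2: 721
Root: 661
Proof path (sibling hashes from leaf to root): [10, 902, 721]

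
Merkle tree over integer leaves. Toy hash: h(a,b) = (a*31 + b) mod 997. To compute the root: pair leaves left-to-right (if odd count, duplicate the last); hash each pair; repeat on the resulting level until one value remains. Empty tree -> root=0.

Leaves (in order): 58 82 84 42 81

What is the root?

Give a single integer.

L0: [58, 82, 84, 42, 81]
L1: h(58,82)=(58*31+82)%997=883 h(84,42)=(84*31+42)%997=652 h(81,81)=(81*31+81)%997=598 -> [883, 652, 598]
L2: h(883,652)=(883*31+652)%997=109 h(598,598)=(598*31+598)%997=193 -> [109, 193]
L3: h(109,193)=(109*31+193)%997=581 -> [581]

Answer: 581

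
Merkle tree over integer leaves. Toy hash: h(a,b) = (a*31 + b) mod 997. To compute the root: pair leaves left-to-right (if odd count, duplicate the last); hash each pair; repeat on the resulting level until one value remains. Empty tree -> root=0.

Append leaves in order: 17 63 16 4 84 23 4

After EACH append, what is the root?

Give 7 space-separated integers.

After append 17 (leaves=[17]):
  L0: [17]
  root=17
After append 63 (leaves=[17, 63]):
  L0: [17, 63]
  L1: h(17,63)=(17*31+63)%997=590 -> [590]
  root=590
After append 16 (leaves=[17, 63, 16]):
  L0: [17, 63, 16]
  L1: h(17,63)=(17*31+63)%997=590 h(16,16)=(16*31+16)%997=512 -> [590, 512]
  L2: h(590,512)=(590*31+512)%997=856 -> [856]
  root=856
After append 4 (leaves=[17, 63, 16, 4]):
  L0: [17, 63, 16, 4]
  L1: h(17,63)=(17*31+63)%997=590 h(16,4)=(16*31+4)%997=500 -> [590, 500]
  L2: h(590,500)=(590*31+500)%997=844 -> [844]
  root=844
After append 84 (leaves=[17, 63, 16, 4, 84]):
  L0: [17, 63, 16, 4, 84]
  L1: h(17,63)=(17*31+63)%997=590 h(16,4)=(16*31+4)%997=500 h(84,84)=(84*31+84)%997=694 -> [590, 500, 694]
  L2: h(590,500)=(590*31+500)%997=844 h(694,694)=(694*31+694)%997=274 -> [844, 274]
  L3: h(844,274)=(844*31+274)%997=516 -> [516]
  root=516
After append 23 (leaves=[17, 63, 16, 4, 84, 23]):
  L0: [17, 63, 16, 4, 84, 23]
  L1: h(17,63)=(17*31+63)%997=590 h(16,4)=(16*31+4)%997=500 h(84,23)=(84*31+23)%997=633 -> [590, 500, 633]
  L2: h(590,500)=(590*31+500)%997=844 h(633,633)=(633*31+633)%997=316 -> [844, 316]
  L3: h(844,316)=(844*31+316)%997=558 -> [558]
  root=558
After append 4 (leaves=[17, 63, 16, 4, 84, 23, 4]):
  L0: [17, 63, 16, 4, 84, 23, 4]
  L1: h(17,63)=(17*31+63)%997=590 h(16,4)=(16*31+4)%997=500 h(84,23)=(84*31+23)%997=633 h(4,4)=(4*31+4)%997=128 -> [590, 500, 633, 128]
  L2: h(590,500)=(590*31+500)%997=844 h(633,128)=(633*31+128)%997=808 -> [844, 808]
  L3: h(844,808)=(844*31+808)%997=53 -> [53]
  root=53

Answer: 17 590 856 844 516 558 53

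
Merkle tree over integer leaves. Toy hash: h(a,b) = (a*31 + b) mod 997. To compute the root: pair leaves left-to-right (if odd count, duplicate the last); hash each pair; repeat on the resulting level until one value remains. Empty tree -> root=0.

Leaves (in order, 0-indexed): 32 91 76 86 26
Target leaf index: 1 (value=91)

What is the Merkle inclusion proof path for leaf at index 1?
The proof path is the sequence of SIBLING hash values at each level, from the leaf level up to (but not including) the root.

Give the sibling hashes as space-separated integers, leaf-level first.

L0 (leaves): [32, 91, 76, 86, 26], target index=1
L1: h(32,91)=(32*31+91)%997=86 [pair 0] h(76,86)=(76*31+86)%997=448 [pair 1] h(26,26)=(26*31+26)%997=832 [pair 2] -> [86, 448, 832]
  Sibling for proof at L0: 32
L2: h(86,448)=(86*31+448)%997=123 [pair 0] h(832,832)=(832*31+832)%997=702 [pair 1] -> [123, 702]
  Sibling for proof at L1: 448
L3: h(123,702)=(123*31+702)%997=527 [pair 0] -> [527]
  Sibling for proof at L2: 702
Root: 527
Proof path (sibling hashes from leaf to root): [32, 448, 702]

Answer: 32 448 702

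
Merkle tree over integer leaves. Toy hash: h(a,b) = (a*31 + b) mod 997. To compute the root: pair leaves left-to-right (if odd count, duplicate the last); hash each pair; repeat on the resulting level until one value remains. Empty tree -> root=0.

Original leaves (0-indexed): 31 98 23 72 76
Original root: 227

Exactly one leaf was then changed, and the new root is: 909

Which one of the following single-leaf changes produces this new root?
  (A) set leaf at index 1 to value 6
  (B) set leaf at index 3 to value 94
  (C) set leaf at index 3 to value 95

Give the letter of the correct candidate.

Answer: B

Derivation:
Original leaves: [31, 98, 23, 72, 76]
Target new root: 909
Try each candidate change and compute the resulting root:
Candidate A: set leaf[1] = 6 -> leaves = [31, 6, 23, 72, 76]
  L0: [31, 6, 23, 72, 76]
  L1: h(31,6)=(31*31+6)%997=967 h(23,72)=(23*31+72)%997=785 h(76,76)=(76*31+76)%997=438 -> [967, 785, 438]
  L2: h(967,785)=(967*31+785)%997=852 h(438,438)=(438*31+438)%997=58 -> [852, 58]
  L3: h(852,58)=(852*31+58)%997=548 -> [548]
  root = 548 != target 909
Candidate B: set leaf[3] = 94 -> leaves = [31, 98, 23, 94, 76]
  L0: [31, 98, 23, 94, 76]
  L1: h(31,98)=(31*31+98)%997=62 h(23,94)=(23*31+94)%997=807 h(76,76)=(76*31+76)%997=438 -> [62, 807, 438]
  L2: h(62,807)=(62*31+807)%997=735 h(438,438)=(438*31+438)%997=58 -> [735, 58]
  L3: h(735,58)=(735*31+58)%997=909 -> [909]
  root = 909 == target 909  ** MATCH **
Candidate C: set leaf[3] = 95 -> leaves = [31, 98, 23, 95, 76]
  L0: [31, 98, 23, 95, 76]
  L1: h(31,98)=(31*31+98)%997=62 h(23,95)=(23*31+95)%997=808 h(76,76)=(76*31+76)%997=438 -> [62, 808, 438]
  L2: h(62,808)=(62*31+808)%997=736 h(438,438)=(438*31+438)%997=58 -> [736, 58]
  L3: h(736,58)=(736*31+58)%997=940 -> [940]
  root = 940 != target 909
Candidate B produces the target root.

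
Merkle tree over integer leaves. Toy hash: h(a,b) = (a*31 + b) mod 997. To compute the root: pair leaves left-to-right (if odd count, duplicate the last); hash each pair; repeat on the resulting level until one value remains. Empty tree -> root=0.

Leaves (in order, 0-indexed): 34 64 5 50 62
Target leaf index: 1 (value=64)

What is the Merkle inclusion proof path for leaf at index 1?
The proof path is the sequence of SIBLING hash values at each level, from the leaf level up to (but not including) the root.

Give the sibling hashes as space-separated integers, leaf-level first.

Answer: 34 205 677

Derivation:
L0 (leaves): [34, 64, 5, 50, 62], target index=1
L1: h(34,64)=(34*31+64)%997=121 [pair 0] h(5,50)=(5*31+50)%997=205 [pair 1] h(62,62)=(62*31+62)%997=987 [pair 2] -> [121, 205, 987]
  Sibling for proof at L0: 34
L2: h(121,205)=(121*31+205)%997=965 [pair 0] h(987,987)=(987*31+987)%997=677 [pair 1] -> [965, 677]
  Sibling for proof at L1: 205
L3: h(965,677)=(965*31+677)%997=682 [pair 0] -> [682]
  Sibling for proof at L2: 677
Root: 682
Proof path (sibling hashes from leaf to root): [34, 205, 677]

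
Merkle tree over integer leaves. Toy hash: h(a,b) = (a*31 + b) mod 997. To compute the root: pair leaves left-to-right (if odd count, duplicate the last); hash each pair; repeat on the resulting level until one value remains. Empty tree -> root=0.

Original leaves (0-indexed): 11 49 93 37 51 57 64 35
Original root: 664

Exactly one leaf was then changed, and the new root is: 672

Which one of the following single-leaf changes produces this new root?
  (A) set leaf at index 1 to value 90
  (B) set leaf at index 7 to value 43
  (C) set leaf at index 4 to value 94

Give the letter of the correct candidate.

Original leaves: [11, 49, 93, 37, 51, 57, 64, 35]
Target new root: 672
Try each candidate change and compute the resulting root:
Candidate A: set leaf[1] = 90 -> leaves = [11, 90, 93, 37, 51, 57, 64, 35]
  L0: [11, 90, 93, 37, 51, 57, 64, 35]
  L1: h(11,90)=(11*31+90)%997=431 h(93,37)=(93*31+37)%997=926 h(51,57)=(51*31+57)%997=641 h(64,35)=(64*31+35)%997=25 -> [431, 926, 641, 25]
  L2: h(431,926)=(431*31+926)%997=329 h(641,25)=(641*31+25)%997=953 -> [329, 953]
  L3: h(329,953)=(329*31+953)%997=185 -> [185]
  root = 185 != target 672
Candidate B: set leaf[7] = 43 -> leaves = [11, 49, 93, 37, 51, 57, 64, 43]
  L0: [11, 49, 93, 37, 51, 57, 64, 43]
  L1: h(11,49)=(11*31+49)%997=390 h(93,37)=(93*31+37)%997=926 h(51,57)=(51*31+57)%997=641 h(64,43)=(64*31+43)%997=33 -> [390, 926, 641, 33]
  L2: h(390,926)=(390*31+926)%997=55 h(641,33)=(641*31+33)%997=961 -> [55, 961]
  L3: h(55,961)=(55*31+961)%997=672 -> [672]
  root = 672 == target 672  ** MATCH **
Candidate C: set leaf[4] = 94 -> leaves = [11, 49, 93, 37, 94, 57, 64, 35]
  L0: [11, 49, 93, 37, 94, 57, 64, 35]
  L1: h(11,49)=(11*31+49)%997=390 h(93,37)=(93*31+37)%997=926 h(94,57)=(94*31+57)%997=977 h(64,35)=(64*31+35)%997=25 -> [390, 926, 977, 25]
  L2: h(390,926)=(390*31+926)%997=55 h(977,25)=(977*31+25)%997=402 -> [55, 402]
  L3: h(55,402)=(55*31+402)%997=113 -> [113]
  root = 113 != target 672
Candidate B produces the target root.

Answer: B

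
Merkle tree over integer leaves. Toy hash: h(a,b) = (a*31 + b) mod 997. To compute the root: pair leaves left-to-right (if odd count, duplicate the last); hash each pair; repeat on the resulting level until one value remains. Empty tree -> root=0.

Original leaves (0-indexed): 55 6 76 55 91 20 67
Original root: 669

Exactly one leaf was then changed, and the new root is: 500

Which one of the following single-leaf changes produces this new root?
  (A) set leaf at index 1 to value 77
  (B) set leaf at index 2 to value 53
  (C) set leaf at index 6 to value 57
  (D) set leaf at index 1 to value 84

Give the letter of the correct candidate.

Original leaves: [55, 6, 76, 55, 91, 20, 67]
Target new root: 500
Try each candidate change and compute the resulting root:
Candidate A: set leaf[1] = 77 -> leaves = [55, 77, 76, 55, 91, 20, 67]
  L0: [55, 77, 76, 55, 91, 20, 67]
  L1: h(55,77)=(55*31+77)%997=785 h(76,55)=(76*31+55)%997=417 h(91,20)=(91*31+20)%997=847 h(67,67)=(67*31+67)%997=150 -> [785, 417, 847, 150]
  L2: h(785,417)=(785*31+417)%997=824 h(847,150)=(847*31+150)%997=485 -> [824, 485]
  L3: h(824,485)=(824*31+485)%997=107 -> [107]
  root = 107 != target 500
Candidate B: set leaf[2] = 53 -> leaves = [55, 6, 53, 55, 91, 20, 67]
  L0: [55, 6, 53, 55, 91, 20, 67]
  L1: h(55,6)=(55*31+6)%997=714 h(53,55)=(53*31+55)%997=701 h(91,20)=(91*31+20)%997=847 h(67,67)=(67*31+67)%997=150 -> [714, 701, 847, 150]
  L2: h(714,701)=(714*31+701)%997=901 h(847,150)=(847*31+150)%997=485 -> [901, 485]
  L3: h(901,485)=(901*31+485)%997=500 -> [500]
  root = 500 == target 500  ** MATCH **
Candidate C: set leaf[6] = 57 -> leaves = [55, 6, 76, 55, 91, 20, 57]
  L0: [55, 6, 76, 55, 91, 20, 57]
  L1: h(55,6)=(55*31+6)%997=714 h(76,55)=(76*31+55)%997=417 h(91,20)=(91*31+20)%997=847 h(57,57)=(57*31+57)%997=827 -> [714, 417, 847, 827]
  L2: h(714,417)=(714*31+417)%997=617 h(847,827)=(847*31+827)%997=165 -> [617, 165]
  L3: h(617,165)=(617*31+165)%997=349 -> [349]
  root = 349 != target 500
Candidate D: set leaf[1] = 84 -> leaves = [55, 84, 76, 55, 91, 20, 67]
  L0: [55, 84, 76, 55, 91, 20, 67]
  L1: h(55,84)=(55*31+84)%997=792 h(76,55)=(76*31+55)%997=417 h(91,20)=(91*31+20)%997=847 h(67,67)=(67*31+67)%997=150 -> [792, 417, 847, 150]
  L2: h(792,417)=(792*31+417)%997=44 h(847,150)=(847*31+150)%997=485 -> [44, 485]
  L3: h(44,485)=(44*31+485)%997=852 -> [852]
  root = 852 != target 500
Candidate B produces the target root.

Answer: B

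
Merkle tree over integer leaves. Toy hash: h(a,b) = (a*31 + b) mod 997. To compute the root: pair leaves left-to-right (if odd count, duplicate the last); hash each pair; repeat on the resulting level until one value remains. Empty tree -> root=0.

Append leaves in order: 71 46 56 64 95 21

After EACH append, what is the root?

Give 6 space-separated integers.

After append 71 (leaves=[71]):
  L0: [71]
  root=71
After append 46 (leaves=[71, 46]):
  L0: [71, 46]
  L1: h(71,46)=(71*31+46)%997=253 -> [253]
  root=253
After append 56 (leaves=[71, 46, 56]):
  L0: [71, 46, 56]
  L1: h(71,46)=(71*31+46)%997=253 h(56,56)=(56*31+56)%997=795 -> [253, 795]
  L2: h(253,795)=(253*31+795)%997=662 -> [662]
  root=662
After append 64 (leaves=[71, 46, 56, 64]):
  L0: [71, 46, 56, 64]
  L1: h(71,46)=(71*31+46)%997=253 h(56,64)=(56*31+64)%997=803 -> [253, 803]
  L2: h(253,803)=(253*31+803)%997=670 -> [670]
  root=670
After append 95 (leaves=[71, 46, 56, 64, 95]):
  L0: [71, 46, 56, 64, 95]
  L1: h(71,46)=(71*31+46)%997=253 h(56,64)=(56*31+64)%997=803 h(95,95)=(95*31+95)%997=49 -> [253, 803, 49]
  L2: h(253,803)=(253*31+803)%997=670 h(49,49)=(49*31+49)%997=571 -> [670, 571]
  L3: h(670,571)=(670*31+571)%997=404 -> [404]
  root=404
After append 21 (leaves=[71, 46, 56, 64, 95, 21]):
  L0: [71, 46, 56, 64, 95, 21]
  L1: h(71,46)=(71*31+46)%997=253 h(56,64)=(56*31+64)%997=803 h(95,21)=(95*31+21)%997=972 -> [253, 803, 972]
  L2: h(253,803)=(253*31+803)%997=670 h(972,972)=(972*31+972)%997=197 -> [670, 197]
  L3: h(670,197)=(670*31+197)%997=30 -> [30]
  root=30

Answer: 71 253 662 670 404 30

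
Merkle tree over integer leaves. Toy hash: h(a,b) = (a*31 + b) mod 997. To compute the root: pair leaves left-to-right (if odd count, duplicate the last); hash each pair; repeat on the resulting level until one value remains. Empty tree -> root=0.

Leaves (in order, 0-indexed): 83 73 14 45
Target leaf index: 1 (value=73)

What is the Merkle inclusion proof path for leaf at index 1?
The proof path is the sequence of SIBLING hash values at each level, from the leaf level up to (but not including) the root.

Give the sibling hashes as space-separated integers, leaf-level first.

Answer: 83 479

Derivation:
L0 (leaves): [83, 73, 14, 45], target index=1
L1: h(83,73)=(83*31+73)%997=652 [pair 0] h(14,45)=(14*31+45)%997=479 [pair 1] -> [652, 479]
  Sibling for proof at L0: 83
L2: h(652,479)=(652*31+479)%997=751 [pair 0] -> [751]
  Sibling for proof at L1: 479
Root: 751
Proof path (sibling hashes from leaf to root): [83, 479]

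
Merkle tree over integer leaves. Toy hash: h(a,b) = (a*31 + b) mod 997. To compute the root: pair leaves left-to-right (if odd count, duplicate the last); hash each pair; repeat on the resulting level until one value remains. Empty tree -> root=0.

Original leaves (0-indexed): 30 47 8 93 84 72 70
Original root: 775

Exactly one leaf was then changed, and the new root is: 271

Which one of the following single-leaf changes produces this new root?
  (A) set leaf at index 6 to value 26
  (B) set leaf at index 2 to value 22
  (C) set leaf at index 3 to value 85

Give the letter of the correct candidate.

Answer: B

Derivation:
Original leaves: [30, 47, 8, 93, 84, 72, 70]
Target new root: 271
Try each candidate change and compute the resulting root:
Candidate A: set leaf[6] = 26 -> leaves = [30, 47, 8, 93, 84, 72, 26]
  L0: [30, 47, 8, 93, 84, 72, 26]
  L1: h(30,47)=(30*31+47)%997=977 h(8,93)=(8*31+93)%997=341 h(84,72)=(84*31+72)%997=682 h(26,26)=(26*31+26)%997=832 -> [977, 341, 682, 832]
  L2: h(977,341)=(977*31+341)%997=718 h(682,832)=(682*31+832)%997=40 -> [718, 40]
  L3: h(718,40)=(718*31+40)%997=364 -> [364]
  root = 364 != target 271
Candidate B: set leaf[2] = 22 -> leaves = [30, 47, 22, 93, 84, 72, 70]
  L0: [30, 47, 22, 93, 84, 72, 70]
  L1: h(30,47)=(30*31+47)%997=977 h(22,93)=(22*31+93)%997=775 h(84,72)=(84*31+72)%997=682 h(70,70)=(70*31+70)%997=246 -> [977, 775, 682, 246]
  L2: h(977,775)=(977*31+775)%997=155 h(682,246)=(682*31+246)%997=451 -> [155, 451]
  L3: h(155,451)=(155*31+451)%997=271 -> [271]
  root = 271 == target 271  ** MATCH **
Candidate C: set leaf[3] = 85 -> leaves = [30, 47, 8, 85, 84, 72, 70]
  L0: [30, 47, 8, 85, 84, 72, 70]
  L1: h(30,47)=(30*31+47)%997=977 h(8,85)=(8*31+85)%997=333 h(84,72)=(84*31+72)%997=682 h(70,70)=(70*31+70)%997=246 -> [977, 333, 682, 246]
  L2: h(977,333)=(977*31+333)%997=710 h(682,246)=(682*31+246)%997=451 -> [710, 451]
  L3: h(710,451)=(710*31+451)%997=527 -> [527]
  root = 527 != target 271
Candidate B produces the target root.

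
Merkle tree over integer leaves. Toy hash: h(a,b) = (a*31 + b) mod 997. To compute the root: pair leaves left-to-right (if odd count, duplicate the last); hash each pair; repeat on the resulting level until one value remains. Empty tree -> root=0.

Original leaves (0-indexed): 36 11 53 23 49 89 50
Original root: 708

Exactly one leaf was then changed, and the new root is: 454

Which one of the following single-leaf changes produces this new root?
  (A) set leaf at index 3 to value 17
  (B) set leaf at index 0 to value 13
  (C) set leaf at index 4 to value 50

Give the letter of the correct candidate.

Original leaves: [36, 11, 53, 23, 49, 89, 50]
Target new root: 454
Try each candidate change and compute the resulting root:
Candidate A: set leaf[3] = 17 -> leaves = [36, 11, 53, 17, 49, 89, 50]
  L0: [36, 11, 53, 17, 49, 89, 50]
  L1: h(36,11)=(36*31+11)%997=130 h(53,17)=(53*31+17)%997=663 h(49,89)=(49*31+89)%997=611 h(50,50)=(50*31+50)%997=603 -> [130, 663, 611, 603]
  L2: h(130,663)=(130*31+663)%997=705 h(611,603)=(611*31+603)%997=601 -> [705, 601]
  L3: h(705,601)=(705*31+601)%997=522 -> [522]
  root = 522 != target 454
Candidate B: set leaf[0] = 13 -> leaves = [13, 11, 53, 23, 49, 89, 50]
  L0: [13, 11, 53, 23, 49, 89, 50]
  L1: h(13,11)=(13*31+11)%997=414 h(53,23)=(53*31+23)%997=669 h(49,89)=(49*31+89)%997=611 h(50,50)=(50*31+50)%997=603 -> [414, 669, 611, 603]
  L2: h(414,669)=(414*31+669)%997=542 h(611,603)=(611*31+603)%997=601 -> [542, 601]
  L3: h(542,601)=(542*31+601)%997=454 -> [454]
  root = 454 == target 454  ** MATCH **
Candidate C: set leaf[4] = 50 -> leaves = [36, 11, 53, 23, 50, 89, 50]
  L0: [36, 11, 53, 23, 50, 89, 50]
  L1: h(36,11)=(36*31+11)%997=130 h(53,23)=(53*31+23)%997=669 h(50,89)=(50*31+89)%997=642 h(50,50)=(50*31+50)%997=603 -> [130, 669, 642, 603]
  L2: h(130,669)=(130*31+669)%997=711 h(642,603)=(642*31+603)%997=565 -> [711, 565]
  L3: h(711,565)=(711*31+565)%997=672 -> [672]
  root = 672 != target 454
Candidate B produces the target root.

Answer: B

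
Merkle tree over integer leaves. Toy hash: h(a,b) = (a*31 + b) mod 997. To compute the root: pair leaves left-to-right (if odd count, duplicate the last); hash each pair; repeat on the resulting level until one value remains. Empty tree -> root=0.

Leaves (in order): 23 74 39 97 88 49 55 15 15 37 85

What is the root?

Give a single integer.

L0: [23, 74, 39, 97, 88, 49, 55, 15, 15, 37, 85]
L1: h(23,74)=(23*31+74)%997=787 h(39,97)=(39*31+97)%997=309 h(88,49)=(88*31+49)%997=783 h(55,15)=(55*31+15)%997=723 h(15,37)=(15*31+37)%997=502 h(85,85)=(85*31+85)%997=726 -> [787, 309, 783, 723, 502, 726]
L2: h(787,309)=(787*31+309)%997=778 h(783,723)=(783*31+723)%997=71 h(502,726)=(502*31+726)%997=336 -> [778, 71, 336]
L3: h(778,71)=(778*31+71)%997=261 h(336,336)=(336*31+336)%997=782 -> [261, 782]
L4: h(261,782)=(261*31+782)%997=897 -> [897]

Answer: 897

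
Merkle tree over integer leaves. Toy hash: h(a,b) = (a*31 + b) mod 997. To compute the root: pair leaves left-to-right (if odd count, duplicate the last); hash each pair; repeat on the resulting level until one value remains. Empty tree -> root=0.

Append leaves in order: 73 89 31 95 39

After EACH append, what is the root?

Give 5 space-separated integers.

Answer: 73 358 126 190 961

Derivation:
After append 73 (leaves=[73]):
  L0: [73]
  root=73
After append 89 (leaves=[73, 89]):
  L0: [73, 89]
  L1: h(73,89)=(73*31+89)%997=358 -> [358]
  root=358
After append 31 (leaves=[73, 89, 31]):
  L0: [73, 89, 31]
  L1: h(73,89)=(73*31+89)%997=358 h(31,31)=(31*31+31)%997=992 -> [358, 992]
  L2: h(358,992)=(358*31+992)%997=126 -> [126]
  root=126
After append 95 (leaves=[73, 89, 31, 95]):
  L0: [73, 89, 31, 95]
  L1: h(73,89)=(73*31+89)%997=358 h(31,95)=(31*31+95)%997=59 -> [358, 59]
  L2: h(358,59)=(358*31+59)%997=190 -> [190]
  root=190
After append 39 (leaves=[73, 89, 31, 95, 39]):
  L0: [73, 89, 31, 95, 39]
  L1: h(73,89)=(73*31+89)%997=358 h(31,95)=(31*31+95)%997=59 h(39,39)=(39*31+39)%997=251 -> [358, 59, 251]
  L2: h(358,59)=(358*31+59)%997=190 h(251,251)=(251*31+251)%997=56 -> [190, 56]
  L3: h(190,56)=(190*31+56)%997=961 -> [961]
  root=961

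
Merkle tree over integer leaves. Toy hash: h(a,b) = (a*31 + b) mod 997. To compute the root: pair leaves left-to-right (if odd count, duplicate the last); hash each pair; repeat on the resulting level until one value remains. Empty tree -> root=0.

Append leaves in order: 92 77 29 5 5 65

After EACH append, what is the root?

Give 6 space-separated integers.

Answer: 92 935 3 976 481 407

Derivation:
After append 92 (leaves=[92]):
  L0: [92]
  root=92
After append 77 (leaves=[92, 77]):
  L0: [92, 77]
  L1: h(92,77)=(92*31+77)%997=935 -> [935]
  root=935
After append 29 (leaves=[92, 77, 29]):
  L0: [92, 77, 29]
  L1: h(92,77)=(92*31+77)%997=935 h(29,29)=(29*31+29)%997=928 -> [935, 928]
  L2: h(935,928)=(935*31+928)%997=3 -> [3]
  root=3
After append 5 (leaves=[92, 77, 29, 5]):
  L0: [92, 77, 29, 5]
  L1: h(92,77)=(92*31+77)%997=935 h(29,5)=(29*31+5)%997=904 -> [935, 904]
  L2: h(935,904)=(935*31+904)%997=976 -> [976]
  root=976
After append 5 (leaves=[92, 77, 29, 5, 5]):
  L0: [92, 77, 29, 5, 5]
  L1: h(92,77)=(92*31+77)%997=935 h(29,5)=(29*31+5)%997=904 h(5,5)=(5*31+5)%997=160 -> [935, 904, 160]
  L2: h(935,904)=(935*31+904)%997=976 h(160,160)=(160*31+160)%997=135 -> [976, 135]
  L3: h(976,135)=(976*31+135)%997=481 -> [481]
  root=481
After append 65 (leaves=[92, 77, 29, 5, 5, 65]):
  L0: [92, 77, 29, 5, 5, 65]
  L1: h(92,77)=(92*31+77)%997=935 h(29,5)=(29*31+5)%997=904 h(5,65)=(5*31+65)%997=220 -> [935, 904, 220]
  L2: h(935,904)=(935*31+904)%997=976 h(220,220)=(220*31+220)%997=61 -> [976, 61]
  L3: h(976,61)=(976*31+61)%997=407 -> [407]
  root=407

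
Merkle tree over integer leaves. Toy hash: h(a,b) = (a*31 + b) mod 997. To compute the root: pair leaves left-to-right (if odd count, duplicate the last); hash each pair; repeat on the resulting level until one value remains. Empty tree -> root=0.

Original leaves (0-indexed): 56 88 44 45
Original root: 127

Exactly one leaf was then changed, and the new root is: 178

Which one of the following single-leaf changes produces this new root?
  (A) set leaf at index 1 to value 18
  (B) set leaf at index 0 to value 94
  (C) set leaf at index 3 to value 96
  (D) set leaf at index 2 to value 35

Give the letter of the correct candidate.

Answer: C

Derivation:
Original leaves: [56, 88, 44, 45]
Target new root: 178
Try each candidate change and compute the resulting root:
Candidate A: set leaf[1] = 18 -> leaves = [56, 18, 44, 45]
  L0: [56, 18, 44, 45]
  L1: h(56,18)=(56*31+18)%997=757 h(44,45)=(44*31+45)%997=412 -> [757, 412]
  L2: h(757,412)=(757*31+412)%997=948 -> [948]
  root = 948 != target 178
Candidate B: set leaf[0] = 94 -> leaves = [94, 88, 44, 45]
  L0: [94, 88, 44, 45]
  L1: h(94,88)=(94*31+88)%997=11 h(44,45)=(44*31+45)%997=412 -> [11, 412]
  L2: h(11,412)=(11*31+412)%997=753 -> [753]
  root = 753 != target 178
Candidate C: set leaf[3] = 96 -> leaves = [56, 88, 44, 96]
  L0: [56, 88, 44, 96]
  L1: h(56,88)=(56*31+88)%997=827 h(44,96)=(44*31+96)%997=463 -> [827, 463]
  L2: h(827,463)=(827*31+463)%997=178 -> [178]
  root = 178 == target 178  ** MATCH **
Candidate D: set leaf[2] = 35 -> leaves = [56, 88, 35, 45]
  L0: [56, 88, 35, 45]
  L1: h(56,88)=(56*31+88)%997=827 h(35,45)=(35*31+45)%997=133 -> [827, 133]
  L2: h(827,133)=(827*31+133)%997=845 -> [845]
  root = 845 != target 178
Candidate C produces the target root.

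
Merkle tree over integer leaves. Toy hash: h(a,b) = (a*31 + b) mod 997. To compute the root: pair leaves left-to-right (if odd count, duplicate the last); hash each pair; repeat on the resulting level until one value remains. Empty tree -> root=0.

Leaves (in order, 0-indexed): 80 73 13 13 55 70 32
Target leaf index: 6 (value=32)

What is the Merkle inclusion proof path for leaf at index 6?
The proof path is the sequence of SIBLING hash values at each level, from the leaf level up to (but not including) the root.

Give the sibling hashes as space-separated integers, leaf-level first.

L0 (leaves): [80, 73, 13, 13, 55, 70, 32], target index=6
L1: h(80,73)=(80*31+73)%997=559 [pair 0] h(13,13)=(13*31+13)%997=416 [pair 1] h(55,70)=(55*31+70)%997=778 [pair 2] h(32,32)=(32*31+32)%997=27 [pair 3] -> [559, 416, 778, 27]
  Sibling for proof at L0: 32
L2: h(559,416)=(559*31+416)%997=796 [pair 0] h(778,27)=(778*31+27)%997=217 [pair 1] -> [796, 217]
  Sibling for proof at L1: 778
L3: h(796,217)=(796*31+217)%997=965 [pair 0] -> [965]
  Sibling for proof at L2: 796
Root: 965
Proof path (sibling hashes from leaf to root): [32, 778, 796]

Answer: 32 778 796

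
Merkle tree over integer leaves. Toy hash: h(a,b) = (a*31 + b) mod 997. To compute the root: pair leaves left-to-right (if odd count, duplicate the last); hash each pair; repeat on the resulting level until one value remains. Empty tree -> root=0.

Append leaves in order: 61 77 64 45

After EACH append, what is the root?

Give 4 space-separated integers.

After append 61 (leaves=[61]):
  L0: [61]
  root=61
After append 77 (leaves=[61, 77]):
  L0: [61, 77]
  L1: h(61,77)=(61*31+77)%997=971 -> [971]
  root=971
After append 64 (leaves=[61, 77, 64]):
  L0: [61, 77, 64]
  L1: h(61,77)=(61*31+77)%997=971 h(64,64)=(64*31+64)%997=54 -> [971, 54]
  L2: h(971,54)=(971*31+54)%997=245 -> [245]
  root=245
After append 45 (leaves=[61, 77, 64, 45]):
  L0: [61, 77, 64, 45]
  L1: h(61,77)=(61*31+77)%997=971 h(64,45)=(64*31+45)%997=35 -> [971, 35]
  L2: h(971,35)=(971*31+35)%997=226 -> [226]
  root=226

Answer: 61 971 245 226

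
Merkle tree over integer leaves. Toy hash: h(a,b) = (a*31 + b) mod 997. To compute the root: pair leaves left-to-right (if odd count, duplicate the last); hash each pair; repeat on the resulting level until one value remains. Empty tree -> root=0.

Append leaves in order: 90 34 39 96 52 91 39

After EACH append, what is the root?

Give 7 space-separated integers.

Answer: 90 830 59 116 15 266 808

Derivation:
After append 90 (leaves=[90]):
  L0: [90]
  root=90
After append 34 (leaves=[90, 34]):
  L0: [90, 34]
  L1: h(90,34)=(90*31+34)%997=830 -> [830]
  root=830
After append 39 (leaves=[90, 34, 39]):
  L0: [90, 34, 39]
  L1: h(90,34)=(90*31+34)%997=830 h(39,39)=(39*31+39)%997=251 -> [830, 251]
  L2: h(830,251)=(830*31+251)%997=59 -> [59]
  root=59
After append 96 (leaves=[90, 34, 39, 96]):
  L0: [90, 34, 39, 96]
  L1: h(90,34)=(90*31+34)%997=830 h(39,96)=(39*31+96)%997=308 -> [830, 308]
  L2: h(830,308)=(830*31+308)%997=116 -> [116]
  root=116
After append 52 (leaves=[90, 34, 39, 96, 52]):
  L0: [90, 34, 39, 96, 52]
  L1: h(90,34)=(90*31+34)%997=830 h(39,96)=(39*31+96)%997=308 h(52,52)=(52*31+52)%997=667 -> [830, 308, 667]
  L2: h(830,308)=(830*31+308)%997=116 h(667,667)=(667*31+667)%997=407 -> [116, 407]
  L3: h(116,407)=(116*31+407)%997=15 -> [15]
  root=15
After append 91 (leaves=[90, 34, 39, 96, 52, 91]):
  L0: [90, 34, 39, 96, 52, 91]
  L1: h(90,34)=(90*31+34)%997=830 h(39,96)=(39*31+96)%997=308 h(52,91)=(52*31+91)%997=706 -> [830, 308, 706]
  L2: h(830,308)=(830*31+308)%997=116 h(706,706)=(706*31+706)%997=658 -> [116, 658]
  L3: h(116,658)=(116*31+658)%997=266 -> [266]
  root=266
After append 39 (leaves=[90, 34, 39, 96, 52, 91, 39]):
  L0: [90, 34, 39, 96, 52, 91, 39]
  L1: h(90,34)=(90*31+34)%997=830 h(39,96)=(39*31+96)%997=308 h(52,91)=(52*31+91)%997=706 h(39,39)=(39*31+39)%997=251 -> [830, 308, 706, 251]
  L2: h(830,308)=(830*31+308)%997=116 h(706,251)=(706*31+251)%997=203 -> [116, 203]
  L3: h(116,203)=(116*31+203)%997=808 -> [808]
  root=808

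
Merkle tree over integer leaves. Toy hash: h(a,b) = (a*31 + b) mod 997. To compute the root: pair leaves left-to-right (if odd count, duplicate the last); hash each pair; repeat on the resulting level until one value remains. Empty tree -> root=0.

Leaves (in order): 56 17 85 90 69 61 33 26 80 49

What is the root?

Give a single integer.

L0: [56, 17, 85, 90, 69, 61, 33, 26, 80, 49]
L1: h(56,17)=(56*31+17)%997=756 h(85,90)=(85*31+90)%997=731 h(69,61)=(69*31+61)%997=206 h(33,26)=(33*31+26)%997=52 h(80,49)=(80*31+49)%997=535 -> [756, 731, 206, 52, 535]
L2: h(756,731)=(756*31+731)%997=239 h(206,52)=(206*31+52)%997=456 h(535,535)=(535*31+535)%997=171 -> [239, 456, 171]
L3: h(239,456)=(239*31+456)%997=886 h(171,171)=(171*31+171)%997=487 -> [886, 487]
L4: h(886,487)=(886*31+487)%997=37 -> [37]

Answer: 37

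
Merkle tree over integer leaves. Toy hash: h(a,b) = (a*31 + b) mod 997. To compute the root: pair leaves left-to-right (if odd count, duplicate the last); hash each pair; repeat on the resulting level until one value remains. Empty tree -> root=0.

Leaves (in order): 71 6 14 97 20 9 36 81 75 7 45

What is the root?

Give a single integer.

Answer: 432

Derivation:
L0: [71, 6, 14, 97, 20, 9, 36, 81, 75, 7, 45]
L1: h(71,6)=(71*31+6)%997=213 h(14,97)=(14*31+97)%997=531 h(20,9)=(20*31+9)%997=629 h(36,81)=(36*31+81)%997=200 h(75,7)=(75*31+7)%997=338 h(45,45)=(45*31+45)%997=443 -> [213, 531, 629, 200, 338, 443]
L2: h(213,531)=(213*31+531)%997=155 h(629,200)=(629*31+200)%997=756 h(338,443)=(338*31+443)%997=951 -> [155, 756, 951]
L3: h(155,756)=(155*31+756)%997=576 h(951,951)=(951*31+951)%997=522 -> [576, 522]
L4: h(576,522)=(576*31+522)%997=432 -> [432]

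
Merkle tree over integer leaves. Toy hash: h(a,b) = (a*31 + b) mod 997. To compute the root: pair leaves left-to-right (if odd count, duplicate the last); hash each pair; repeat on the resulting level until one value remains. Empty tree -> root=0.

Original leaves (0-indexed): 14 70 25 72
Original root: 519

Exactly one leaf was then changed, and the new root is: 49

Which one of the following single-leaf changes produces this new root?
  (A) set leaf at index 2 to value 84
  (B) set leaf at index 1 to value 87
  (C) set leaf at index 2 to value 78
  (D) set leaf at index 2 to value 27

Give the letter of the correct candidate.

Answer: B

Derivation:
Original leaves: [14, 70, 25, 72]
Target new root: 49
Try each candidate change and compute the resulting root:
Candidate A: set leaf[2] = 84 -> leaves = [14, 70, 84, 72]
  L0: [14, 70, 84, 72]
  L1: h(14,70)=(14*31+70)%997=504 h(84,72)=(84*31+72)%997=682 -> [504, 682]
  L2: h(504,682)=(504*31+682)%997=354 -> [354]
  root = 354 != target 49
Candidate B: set leaf[1] = 87 -> leaves = [14, 87, 25, 72]
  L0: [14, 87, 25, 72]
  L1: h(14,87)=(14*31+87)%997=521 h(25,72)=(25*31+72)%997=847 -> [521, 847]
  L2: h(521,847)=(521*31+847)%997=49 -> [49]
  root = 49 == target 49  ** MATCH **
Candidate C: set leaf[2] = 78 -> leaves = [14, 70, 78, 72]
  L0: [14, 70, 78, 72]
  L1: h(14,70)=(14*31+70)%997=504 h(78,72)=(78*31+72)%997=496 -> [504, 496]
  L2: h(504,496)=(504*31+496)%997=168 -> [168]
  root = 168 != target 49
Candidate D: set leaf[2] = 27 -> leaves = [14, 70, 27, 72]
  L0: [14, 70, 27, 72]
  L1: h(14,70)=(14*31+70)%997=504 h(27,72)=(27*31+72)%997=909 -> [504, 909]
  L2: h(504,909)=(504*31+909)%997=581 -> [581]
  root = 581 != target 49
Candidate B produces the target root.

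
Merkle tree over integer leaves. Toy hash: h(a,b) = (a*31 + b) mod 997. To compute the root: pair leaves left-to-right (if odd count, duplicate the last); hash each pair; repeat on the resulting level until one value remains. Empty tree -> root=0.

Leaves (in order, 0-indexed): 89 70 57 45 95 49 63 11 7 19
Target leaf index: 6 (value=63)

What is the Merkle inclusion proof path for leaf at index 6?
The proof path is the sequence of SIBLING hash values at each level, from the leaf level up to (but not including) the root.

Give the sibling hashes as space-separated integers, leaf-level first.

Answer: 11 3 778 390

Derivation:
L0 (leaves): [89, 70, 57, 45, 95, 49, 63, 11, 7, 19], target index=6
L1: h(89,70)=(89*31+70)%997=835 [pair 0] h(57,45)=(57*31+45)%997=815 [pair 1] h(95,49)=(95*31+49)%997=3 [pair 2] h(63,11)=(63*31+11)%997=967 [pair 3] h(7,19)=(7*31+19)%997=236 [pair 4] -> [835, 815, 3, 967, 236]
  Sibling for proof at L0: 11
L2: h(835,815)=(835*31+815)%997=778 [pair 0] h(3,967)=(3*31+967)%997=63 [pair 1] h(236,236)=(236*31+236)%997=573 [pair 2] -> [778, 63, 573]
  Sibling for proof at L1: 3
L3: h(778,63)=(778*31+63)%997=253 [pair 0] h(573,573)=(573*31+573)%997=390 [pair 1] -> [253, 390]
  Sibling for proof at L2: 778
L4: h(253,390)=(253*31+390)%997=257 [pair 0] -> [257]
  Sibling for proof at L3: 390
Root: 257
Proof path (sibling hashes from leaf to root): [11, 3, 778, 390]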